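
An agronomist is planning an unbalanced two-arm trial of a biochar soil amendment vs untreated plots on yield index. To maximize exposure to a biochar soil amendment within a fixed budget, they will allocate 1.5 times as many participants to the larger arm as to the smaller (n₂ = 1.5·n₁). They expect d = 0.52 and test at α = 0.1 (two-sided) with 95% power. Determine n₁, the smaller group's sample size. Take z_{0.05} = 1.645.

With allocation ratio k = n₂/n₁ = 1.5, Var(x̄₁−x̄₂) = σ²(1/n₁ + 1/(k·n₁)) = σ²·(k+1)/(k·n₁).
So n₁ = (1 + 1/k)·((z_{α/2} + z_β)/d)² = 1.667 × (3.290/0.52)².
n₁ = 1.667 × 40.03 = 66.7.
Round up: n₁ = 67, giving n₂ = ⌈1.5 × 67⌉ = ⌈100.5⌉ = 101.

n₁ = 67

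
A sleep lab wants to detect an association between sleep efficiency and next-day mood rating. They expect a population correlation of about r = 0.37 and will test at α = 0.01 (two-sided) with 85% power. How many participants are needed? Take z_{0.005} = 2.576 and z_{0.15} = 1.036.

n = 90

Fisher's z: C = ½·ln((1+r)/(1−r)) = ½·ln(2.1746) = 0.3884.
n = ((z_{α/2} + z_β)/C)² + 3.
(2.576 + 1.036) / 0.3884 = 3.612 / 0.3884 = 9.300.
n = 9.300² + 3 = 86.48 + 3 = 89.5.
Round up.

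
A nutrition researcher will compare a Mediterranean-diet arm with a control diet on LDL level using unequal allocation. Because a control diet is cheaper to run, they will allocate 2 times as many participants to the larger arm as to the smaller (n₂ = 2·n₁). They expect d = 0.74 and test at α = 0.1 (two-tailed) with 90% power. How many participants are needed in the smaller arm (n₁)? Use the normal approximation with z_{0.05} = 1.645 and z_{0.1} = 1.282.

With allocation ratio k = n₂/n₁ = 2, Var(x̄₁−x̄₂) = σ²(1/n₁ + 1/(k·n₁)) = σ²·(k+1)/(k·n₁).
So n₁ = (1 + 1/k)·((z_{α/2} + z_β)/d)² = 1.500 × (2.927/0.74)².
n₁ = 1.500 × 15.65 = 23.5.
Round up: n₁ = 24, giving n₂ = 2 × 24 = 48.

n₁ = 24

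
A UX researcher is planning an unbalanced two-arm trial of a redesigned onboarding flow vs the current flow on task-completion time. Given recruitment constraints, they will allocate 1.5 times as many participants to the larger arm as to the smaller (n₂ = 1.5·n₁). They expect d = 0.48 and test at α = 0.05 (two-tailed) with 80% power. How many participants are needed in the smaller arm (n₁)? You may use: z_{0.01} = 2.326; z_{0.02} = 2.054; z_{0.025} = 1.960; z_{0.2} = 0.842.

n₁ = 57

With allocation ratio k = n₂/n₁ = 1.5, Var(x̄₁−x̄₂) = σ²(1/n₁ + 1/(k·n₁)) = σ²·(k+1)/(k·n₁).
So n₁ = (1 + 1/k)·((z_{α/2} + z_β)/d)² = 1.667 × (2.802/0.48)².
n₁ = 1.667 × 34.08 = 56.8.
Round up: n₁ = 57, giving n₂ = ⌈1.5 × 57⌉ = ⌈85.5⌉ = 86.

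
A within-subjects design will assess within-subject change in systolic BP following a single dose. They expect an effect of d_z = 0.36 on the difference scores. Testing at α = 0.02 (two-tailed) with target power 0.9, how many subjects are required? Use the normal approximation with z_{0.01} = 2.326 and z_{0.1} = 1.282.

For a paired (one-sample on differences) test: n = ((z_{α/2} + z_β) / d)².
z_{α/2} + z_β = 2.326 + 1.282 = 3.608.
n = (3.608 / 0.36)² = 10.022² = 100.44.
Round up.

n = 101 pairs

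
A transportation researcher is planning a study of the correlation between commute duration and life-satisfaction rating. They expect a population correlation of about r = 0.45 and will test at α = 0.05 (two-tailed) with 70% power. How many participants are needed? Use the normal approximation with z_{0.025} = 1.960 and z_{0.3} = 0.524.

Fisher's z: C = ½·ln((1+r)/(1−r)) = ½·ln(2.6364) = 0.4847.
n = ((z_{α/2} + z_β)/C)² + 3.
(1.960 + 0.524) / 0.4847 = 2.484 / 0.4847 = 5.125.
n = 5.125² + 3 = 26.26 + 3 = 29.3.
Round up.

n = 30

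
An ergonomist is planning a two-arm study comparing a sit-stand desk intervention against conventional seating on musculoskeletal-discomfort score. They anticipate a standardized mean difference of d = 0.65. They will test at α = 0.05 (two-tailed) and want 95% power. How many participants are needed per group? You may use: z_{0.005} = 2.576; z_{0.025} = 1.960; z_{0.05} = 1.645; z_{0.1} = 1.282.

n = 62 per group

For two independent groups with equal n: n = 2·((z_{α/2} + z_β) / d)².
z_{α/2} + z_β = 1.960 + 1.645 = 3.605.
n = 2 × (3.605 / 0.65)² = 2 × 5.546² = 2 × 30.76 = 61.5.
Round up to the next whole participant.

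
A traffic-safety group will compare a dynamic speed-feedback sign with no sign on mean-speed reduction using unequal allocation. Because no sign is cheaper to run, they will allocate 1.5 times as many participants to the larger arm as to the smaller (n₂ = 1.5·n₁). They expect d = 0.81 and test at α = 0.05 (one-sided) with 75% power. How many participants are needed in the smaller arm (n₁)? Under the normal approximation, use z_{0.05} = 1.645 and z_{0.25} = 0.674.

With allocation ratio k = n₂/n₁ = 1.5, Var(x̄₁−x̄₂) = σ²(1/n₁ + 1/(k·n₁)) = σ²·(k+1)/(k·n₁).
So n₁ = (1 + 1/k)·((z_{α} + z_β)/d)² = 1.667 × (2.319/0.81)².
n₁ = 1.667 × 8.20 = 13.7.
Round up: n₁ = 14, giving n₂ = 1.5 × 14 = 21.

n₁ = 14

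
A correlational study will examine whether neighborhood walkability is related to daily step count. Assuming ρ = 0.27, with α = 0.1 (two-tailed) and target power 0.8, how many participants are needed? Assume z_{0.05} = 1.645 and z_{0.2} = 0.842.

n = 84

Fisher's z: C = ½·ln((1+r)/(1−r)) = ½·ln(1.7397) = 0.2769.
n = ((z_{α/2} + z_β)/C)² + 3.
(1.645 + 0.842) / 0.2769 = 2.487 / 0.2769 = 8.982.
n = 8.982² + 3 = 80.67 + 3 = 83.7.
Round up.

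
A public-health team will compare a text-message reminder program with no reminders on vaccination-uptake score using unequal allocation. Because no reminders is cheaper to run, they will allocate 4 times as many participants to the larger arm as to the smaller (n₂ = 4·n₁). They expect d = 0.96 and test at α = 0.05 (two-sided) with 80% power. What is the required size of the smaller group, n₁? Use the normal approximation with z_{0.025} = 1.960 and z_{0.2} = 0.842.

With allocation ratio k = n₂/n₁ = 4, Var(x̄₁−x̄₂) = σ²(1/n₁ + 1/(k·n₁)) = σ²·(k+1)/(k·n₁).
So n₁ = (1 + 1/k)·((z_{α/2} + z_β)/d)² = 1.250 × (2.802/0.96)².
n₁ = 1.250 × 8.52 = 10.6.
Round up: n₁ = 11, giving n₂ = 4 × 11 = 44.

n₁ = 11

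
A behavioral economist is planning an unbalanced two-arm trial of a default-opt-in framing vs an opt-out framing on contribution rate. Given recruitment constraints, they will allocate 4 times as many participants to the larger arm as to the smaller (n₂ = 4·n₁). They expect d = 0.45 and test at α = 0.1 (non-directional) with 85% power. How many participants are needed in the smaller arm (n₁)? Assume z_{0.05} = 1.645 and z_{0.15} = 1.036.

With allocation ratio k = n₂/n₁ = 4, Var(x̄₁−x̄₂) = σ²(1/n₁ + 1/(k·n₁)) = σ²·(k+1)/(k·n₁).
So n₁ = (1 + 1/k)·((z_{α/2} + z_β)/d)² = 1.250 × (2.681/0.45)².
n₁ = 1.250 × 35.50 = 44.4.
Round up: n₁ = 45, giving n₂ = 4 × 45 = 180.

n₁ = 45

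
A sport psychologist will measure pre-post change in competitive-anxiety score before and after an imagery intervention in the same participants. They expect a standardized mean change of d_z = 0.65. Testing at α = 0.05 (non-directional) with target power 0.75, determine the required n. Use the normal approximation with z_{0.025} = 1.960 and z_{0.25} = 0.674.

n = 17 pairs

For a paired (one-sample on differences) test: n = ((z_{α/2} + z_β) / d)².
z_{α/2} + z_β = 1.960 + 0.674 = 2.634.
n = (2.634 / 0.65)² = 4.052² = 16.42.
Round up.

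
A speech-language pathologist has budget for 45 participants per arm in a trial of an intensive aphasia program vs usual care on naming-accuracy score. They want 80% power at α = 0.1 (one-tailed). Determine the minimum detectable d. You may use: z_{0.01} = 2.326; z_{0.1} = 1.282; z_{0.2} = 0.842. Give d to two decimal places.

For two independent groups of n = 45 each: d_min = (z_{α} + z_β)·√(2/n).
z-sum = 1.282 + 0.842 = 2.124.
d_min = 2.124 × √(2/45) = 2.124 × 0.2108 = 0.448.

d_min ≈ 0.45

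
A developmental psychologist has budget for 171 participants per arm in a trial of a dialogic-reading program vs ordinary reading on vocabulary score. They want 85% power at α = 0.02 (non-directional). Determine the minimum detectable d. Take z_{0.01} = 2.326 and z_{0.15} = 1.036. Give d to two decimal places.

d_min ≈ 0.36

For two independent groups of n = 171 each: d_min = (z_{α/2} + z_β)·√(2/n).
z-sum = 2.326 + 1.036 = 3.362.
d_min = 3.362 × √(2/171) = 3.362 × 0.1081 = 0.364.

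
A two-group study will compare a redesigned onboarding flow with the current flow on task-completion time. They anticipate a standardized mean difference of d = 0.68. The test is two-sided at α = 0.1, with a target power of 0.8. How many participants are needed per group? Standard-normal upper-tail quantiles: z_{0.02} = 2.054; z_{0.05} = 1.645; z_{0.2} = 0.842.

n = 27 per group

For two independent groups with equal n: n = 2·((z_{α/2} + z_β) / d)².
z_{α/2} + z_β = 1.645 + 0.842 = 2.487.
n = 2 × (2.487 / 0.68)² = 2 × 3.657² = 2 × 13.38 = 26.8.
Round up to the next whole participant.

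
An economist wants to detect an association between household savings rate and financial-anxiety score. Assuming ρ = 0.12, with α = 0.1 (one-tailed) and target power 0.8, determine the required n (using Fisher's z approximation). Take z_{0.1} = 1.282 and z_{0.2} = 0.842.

n = 314

Fisher's z: C = ½·ln((1+r)/(1−r)) = ½·ln(1.2727) = 0.1206.
n = ((z_{α} + z_β)/C)² + 3.
(1.282 + 0.842) / 0.1206 = 2.124 / 0.1206 = 17.612.
n = 17.612² + 3 = 310.18 + 3 = 313.2.
Round up.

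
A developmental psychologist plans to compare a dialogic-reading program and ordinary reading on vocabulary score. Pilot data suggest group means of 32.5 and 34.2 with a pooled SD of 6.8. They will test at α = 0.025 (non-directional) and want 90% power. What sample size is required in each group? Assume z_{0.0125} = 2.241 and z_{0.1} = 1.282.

Cohen's d = |M₁ − M₂| / SD_pooled = |32.5 − 34.2| / 6.8 = 1.7 / 6.8 = 0.250.
For two independent groups with equal n: n = 2·((z_{α/2} + z_β) / d)².
z_{α/2} + z_β = 2.241 + 1.282 = 3.523.
n = 2 × (3.523 / 0.250)² = 2 × 14.092² = 2 × 198.58 = 397.2.
Round up to the next whole participant.

n = 398 per group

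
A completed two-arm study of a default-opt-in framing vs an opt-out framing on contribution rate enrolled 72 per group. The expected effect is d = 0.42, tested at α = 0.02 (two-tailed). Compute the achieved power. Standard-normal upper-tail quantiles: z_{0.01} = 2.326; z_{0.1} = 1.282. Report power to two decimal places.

For two equal groups, power = Φ(d·√(n/2) − z_{α/2}).
d·√(n/2) = 0.42 × √(72/2) = 0.42 × 6.000 = 2.520.
z_β = 2.520 − 2.326 = 0.194.
Power = Φ(0.194) = 0.577.

power ≈ 0.58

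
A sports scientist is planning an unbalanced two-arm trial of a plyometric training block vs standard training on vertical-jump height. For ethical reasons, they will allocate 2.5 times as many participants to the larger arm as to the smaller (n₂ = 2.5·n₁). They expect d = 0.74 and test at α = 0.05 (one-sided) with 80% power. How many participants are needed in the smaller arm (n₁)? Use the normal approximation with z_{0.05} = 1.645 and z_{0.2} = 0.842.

n₁ = 16

With allocation ratio k = n₂/n₁ = 2.5, Var(x̄₁−x̄₂) = σ²(1/n₁ + 1/(k·n₁)) = σ²·(k+1)/(k·n₁).
So n₁ = (1 + 1/k)·((z_{α} + z_β)/d)² = 1.400 × (2.487/0.74)².
n₁ = 1.400 × 11.30 = 15.8.
Round up: n₁ = 16, giving n₂ = 2.5 × 16 = 40.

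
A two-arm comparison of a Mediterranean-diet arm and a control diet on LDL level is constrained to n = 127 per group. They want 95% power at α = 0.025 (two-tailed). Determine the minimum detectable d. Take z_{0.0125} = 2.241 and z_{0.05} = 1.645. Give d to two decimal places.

d_min ≈ 0.49

For two independent groups of n = 127 each: d_min = (z_{α/2} + z_β)·√(2/n).
z-sum = 2.241 + 1.645 = 3.886.
d_min = 3.886 × √(2/127) = 3.886 × 0.1255 = 0.488.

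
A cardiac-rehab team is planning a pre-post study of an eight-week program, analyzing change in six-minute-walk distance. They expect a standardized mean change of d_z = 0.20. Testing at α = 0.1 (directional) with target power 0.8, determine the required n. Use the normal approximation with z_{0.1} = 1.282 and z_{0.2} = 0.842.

For a paired (one-sample on differences) test: n = ((z_{α} + z_β) / d)².
z_{α} + z_β = 1.282 + 0.842 = 2.124.
n = (2.124 / 0.20)² = 10.620² = 112.78.
Round up.

n = 113 pairs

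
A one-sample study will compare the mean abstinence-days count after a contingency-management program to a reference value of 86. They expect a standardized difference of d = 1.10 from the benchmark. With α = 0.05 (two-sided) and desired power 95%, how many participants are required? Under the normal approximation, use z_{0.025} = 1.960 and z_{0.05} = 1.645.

n = 11

For a one-sample test: n = ((z_{α/2} + z_β) / d)².
z_{α/2} + z_β = 1.960 + 1.645 = 3.605.
n = (3.605 / 1.10)² = 3.277² = 10.74.
Round up.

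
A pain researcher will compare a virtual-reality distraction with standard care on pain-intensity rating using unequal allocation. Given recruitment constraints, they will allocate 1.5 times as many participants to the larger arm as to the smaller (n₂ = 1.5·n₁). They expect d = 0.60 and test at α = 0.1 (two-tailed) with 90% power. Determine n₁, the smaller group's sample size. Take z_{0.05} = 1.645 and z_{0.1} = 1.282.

With allocation ratio k = n₂/n₁ = 1.5, Var(x̄₁−x̄₂) = σ²(1/n₁ + 1/(k·n₁)) = σ²·(k+1)/(k·n₁).
So n₁ = (1 + 1/k)·((z_{α/2} + z_β)/d)² = 1.667 × (2.927/0.60)².
n₁ = 1.667 × 23.80 = 39.7.
Round up: n₁ = 40, giving n₂ = 1.5 × 40 = 60.

n₁ = 40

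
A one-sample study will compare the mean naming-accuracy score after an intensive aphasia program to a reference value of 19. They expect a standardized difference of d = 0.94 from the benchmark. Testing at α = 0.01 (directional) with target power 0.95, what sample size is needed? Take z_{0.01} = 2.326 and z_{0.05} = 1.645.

n = 18

For a one-sample test: n = ((z_{α} + z_β) / d)².
z_{α} + z_β = 2.326 + 1.645 = 3.971.
n = (3.971 / 0.94)² = 4.224² = 17.85.
Round up.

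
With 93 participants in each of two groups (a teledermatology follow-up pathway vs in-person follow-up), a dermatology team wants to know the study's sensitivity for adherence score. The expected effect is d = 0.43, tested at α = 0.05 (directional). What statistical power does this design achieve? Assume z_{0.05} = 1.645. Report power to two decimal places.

power ≈ 0.90

For two equal groups, power = Φ(d·√(n/2) − z_{α}).
d·√(n/2) = 0.43 × √(93/2) = 0.43 × 6.819 = 2.932.
z_β = 2.932 − 1.645 = 1.287.
Power = Φ(1.287) = 0.901.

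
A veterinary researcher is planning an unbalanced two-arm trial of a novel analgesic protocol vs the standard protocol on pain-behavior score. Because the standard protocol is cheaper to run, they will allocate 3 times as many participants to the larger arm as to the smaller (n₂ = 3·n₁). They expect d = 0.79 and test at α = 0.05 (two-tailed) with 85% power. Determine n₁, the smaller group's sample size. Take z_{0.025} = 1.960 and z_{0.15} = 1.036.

n₁ = 20

With allocation ratio k = n₂/n₁ = 3, Var(x̄₁−x̄₂) = σ²(1/n₁ + 1/(k·n₁)) = σ²·(k+1)/(k·n₁).
So n₁ = (1 + 1/k)·((z_{α/2} + z_β)/d)² = 1.333 × (2.996/0.79)².
n₁ = 1.333 × 14.38 = 19.2.
Round up: n₁ = 20, giving n₂ = 3 × 20 = 60.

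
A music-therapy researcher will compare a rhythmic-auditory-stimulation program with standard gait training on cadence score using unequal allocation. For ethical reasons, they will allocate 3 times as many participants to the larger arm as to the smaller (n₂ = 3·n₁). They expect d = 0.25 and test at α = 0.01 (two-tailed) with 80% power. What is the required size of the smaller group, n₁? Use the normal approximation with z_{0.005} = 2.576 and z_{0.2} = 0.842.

With allocation ratio k = n₂/n₁ = 3, Var(x̄₁−x̄₂) = σ²(1/n₁ + 1/(k·n₁)) = σ²·(k+1)/(k·n₁).
So n₁ = (1 + 1/k)·((z_{α/2} + z_β)/d)² = 1.333 × (3.418/0.25)².
n₁ = 1.333 × 186.92 = 249.2.
Round up: n₁ = 250, giving n₂ = 3 × 250 = 750.

n₁ = 250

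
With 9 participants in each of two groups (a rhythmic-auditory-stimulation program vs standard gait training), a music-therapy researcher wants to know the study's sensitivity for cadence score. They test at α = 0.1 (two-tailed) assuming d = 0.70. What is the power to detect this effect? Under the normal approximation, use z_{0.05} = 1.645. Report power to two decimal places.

power ≈ 0.44

For two equal groups, power = Φ(d·√(n/2) − z_{α/2}).
d·√(n/2) = 0.70 × √(9/2) = 0.70 × 2.121 = 1.485.
z_β = 1.485 − 1.645 = -0.160.
Power = Φ(-0.160) = 0.436.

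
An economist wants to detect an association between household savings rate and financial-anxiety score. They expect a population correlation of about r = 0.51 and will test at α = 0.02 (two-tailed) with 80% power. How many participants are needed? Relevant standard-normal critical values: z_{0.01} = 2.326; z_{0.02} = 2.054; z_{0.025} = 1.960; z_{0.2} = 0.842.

Fisher's z: C = ½·ln((1+r)/(1−r)) = ½·ln(3.0816) = 0.5627.
n = ((z_{α/2} + z_β)/C)² + 3.
(2.326 + 0.842) / 0.5627 = 3.168 / 0.5627 = 5.630.
n = 5.630² + 3 = 31.70 + 3 = 34.7.
Round up.

n = 35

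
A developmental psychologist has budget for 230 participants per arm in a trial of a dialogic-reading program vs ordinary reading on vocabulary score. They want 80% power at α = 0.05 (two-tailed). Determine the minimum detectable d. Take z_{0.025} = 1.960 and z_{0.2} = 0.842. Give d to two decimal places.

For two independent groups of n = 230 each: d_min = (z_{α/2} + z_β)·√(2/n).
z-sum = 1.960 + 0.842 = 2.802.
d_min = 2.802 × √(2/230) = 2.802 × 0.0933 = 0.261.

d_min ≈ 0.26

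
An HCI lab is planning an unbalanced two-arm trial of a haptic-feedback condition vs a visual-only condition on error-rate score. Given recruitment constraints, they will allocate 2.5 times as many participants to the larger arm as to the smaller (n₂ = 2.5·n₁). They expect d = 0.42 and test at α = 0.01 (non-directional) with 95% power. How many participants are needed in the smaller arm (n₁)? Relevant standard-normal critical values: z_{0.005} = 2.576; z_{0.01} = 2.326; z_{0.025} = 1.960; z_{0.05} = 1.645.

With allocation ratio k = n₂/n₁ = 2.5, Var(x̄₁−x̄₂) = σ²(1/n₁ + 1/(k·n₁)) = σ²·(k+1)/(k·n₁).
So n₁ = (1 + 1/k)·((z_{α/2} + z_β)/d)² = 1.400 × (4.221/0.42)².
n₁ = 1.400 × 101.00 = 141.4.
Round up: n₁ = 142, giving n₂ = 2.5 × 142 = 355.

n₁ = 142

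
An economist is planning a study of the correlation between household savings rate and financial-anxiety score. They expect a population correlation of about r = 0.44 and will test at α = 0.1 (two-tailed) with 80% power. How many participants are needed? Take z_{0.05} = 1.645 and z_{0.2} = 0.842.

Fisher's z: C = ½·ln((1+r)/(1−r)) = ½·ln(2.5714) = 0.4722.
n = ((z_{α/2} + z_β)/C)² + 3.
(1.645 + 0.842) / 0.4722 = 2.487 / 0.4722 = 5.267.
n = 5.267² + 3 = 27.74 + 3 = 30.7.
Round up.

n = 31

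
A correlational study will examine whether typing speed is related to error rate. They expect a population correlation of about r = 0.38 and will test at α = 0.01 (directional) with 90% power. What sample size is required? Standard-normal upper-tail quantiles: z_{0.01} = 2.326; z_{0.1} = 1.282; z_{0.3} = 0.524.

n = 85

Fisher's z: C = ½·ln((1+r)/(1−r)) = ½·ln(2.2258) = 0.4001.
n = ((z_{α} + z_β)/C)² + 3.
(2.326 + 1.282) / 0.4001 = 3.608 / 0.4001 = 9.018.
n = 9.018² + 3 = 81.32 + 3 = 84.3.
Round up.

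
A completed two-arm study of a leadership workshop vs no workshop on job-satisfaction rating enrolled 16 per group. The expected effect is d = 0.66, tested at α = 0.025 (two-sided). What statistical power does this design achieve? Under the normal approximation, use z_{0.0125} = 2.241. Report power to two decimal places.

power ≈ 0.35

For two equal groups, power = Φ(d·√(n/2) − z_{α/2}).
d·√(n/2) = 0.66 × √(16/2) = 0.66 × 2.828 = 1.867.
z_β = 1.867 − 2.241 = -0.374.
Power = Φ(-0.374) = 0.354.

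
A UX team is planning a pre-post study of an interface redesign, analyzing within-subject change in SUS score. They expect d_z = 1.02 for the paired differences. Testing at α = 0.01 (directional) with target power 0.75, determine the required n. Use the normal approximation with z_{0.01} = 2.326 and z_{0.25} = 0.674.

For a paired (one-sample on differences) test: n = ((z_{α} + z_β) / d)².
z_{α} + z_β = 2.326 + 0.674 = 3.000.
n = (3.000 / 1.02)² = 2.941² = 8.65.
Round up.

n = 9 pairs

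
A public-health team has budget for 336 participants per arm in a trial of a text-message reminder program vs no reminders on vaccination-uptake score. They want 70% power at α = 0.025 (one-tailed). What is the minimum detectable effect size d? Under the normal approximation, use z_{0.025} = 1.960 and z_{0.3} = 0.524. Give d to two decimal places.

For two independent groups of n = 336 each: d_min = (z_{α} + z_β)·√(2/n).
z-sum = 1.960 + 0.524 = 2.484.
d_min = 2.484 × √(2/336) = 2.484 × 0.0772 = 0.192.

d_min ≈ 0.19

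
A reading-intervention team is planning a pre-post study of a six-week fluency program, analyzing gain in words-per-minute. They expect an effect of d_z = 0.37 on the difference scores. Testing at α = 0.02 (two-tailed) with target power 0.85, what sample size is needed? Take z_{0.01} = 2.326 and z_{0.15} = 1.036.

n = 83 pairs

For a paired (one-sample on differences) test: n = ((z_{α/2} + z_β) / d)².
z_{α/2} + z_β = 2.326 + 1.036 = 3.362.
n = (3.362 / 0.37)² = 9.086² = 82.56.
Round up.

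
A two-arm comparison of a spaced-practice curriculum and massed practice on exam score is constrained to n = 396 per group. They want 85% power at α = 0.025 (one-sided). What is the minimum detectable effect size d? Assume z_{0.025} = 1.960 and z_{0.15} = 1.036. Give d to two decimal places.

d_min ≈ 0.21

For two independent groups of n = 396 each: d_min = (z_{α} + z_β)·√(2/n).
z-sum = 1.960 + 1.036 = 2.996.
d_min = 2.996 × √(2/396) = 2.996 × 0.0711 = 0.213.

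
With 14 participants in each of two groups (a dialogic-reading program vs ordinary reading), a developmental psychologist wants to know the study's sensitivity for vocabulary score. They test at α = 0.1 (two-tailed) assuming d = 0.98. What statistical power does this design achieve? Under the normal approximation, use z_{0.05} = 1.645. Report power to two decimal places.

For two equal groups, power = Φ(d·√(n/2) − z_{α/2}).
d·√(n/2) = 0.98 × √(14/2) = 0.98 × 2.646 = 2.593.
z_β = 2.593 − 1.645 = 0.948.
Power = Φ(0.948) = 0.828.

power ≈ 0.83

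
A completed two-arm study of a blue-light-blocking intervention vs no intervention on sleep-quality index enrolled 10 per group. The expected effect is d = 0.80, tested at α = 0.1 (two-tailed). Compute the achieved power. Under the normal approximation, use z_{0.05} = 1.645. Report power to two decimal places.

For two equal groups, power = Φ(d·√(n/2) − z_{α/2}).
d·√(n/2) = 0.80 × √(10/2) = 0.80 × 2.236 = 1.789.
z_β = 1.789 − 1.645 = 0.144.
Power = Φ(0.144) = 0.557.

power ≈ 0.56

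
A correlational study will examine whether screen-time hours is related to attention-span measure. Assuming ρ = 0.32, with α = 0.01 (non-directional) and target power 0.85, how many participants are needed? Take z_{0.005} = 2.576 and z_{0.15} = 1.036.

Fisher's z: C = ½·ln((1+r)/(1−r)) = ½·ln(1.9412) = 0.3316.
n = ((z_{α/2} + z_β)/C)² + 3.
(2.576 + 1.036) / 0.3316 = 3.612 / 0.3316 = 10.893.
n = 10.893² + 3 = 118.65 + 3 = 121.6.
Round up.

n = 122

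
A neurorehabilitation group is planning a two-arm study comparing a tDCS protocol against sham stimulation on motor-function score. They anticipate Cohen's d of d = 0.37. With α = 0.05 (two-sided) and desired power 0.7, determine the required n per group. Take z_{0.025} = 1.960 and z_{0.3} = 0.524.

n = 91 per group

For two independent groups with equal n: n = 2·((z_{α/2} + z_β) / d)².
z_{α/2} + z_β = 1.960 + 0.524 = 2.484.
n = 2 × (2.484 / 0.37)² = 2 × 6.714² = 2 × 45.07 = 90.1.
Round up to the next whole participant.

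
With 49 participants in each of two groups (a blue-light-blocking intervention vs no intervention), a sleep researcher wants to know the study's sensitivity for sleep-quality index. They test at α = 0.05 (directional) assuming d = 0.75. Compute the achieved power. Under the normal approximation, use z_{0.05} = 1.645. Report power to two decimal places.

power ≈ 0.98

For two equal groups, power = Φ(d·√(n/2) − z_{α}).
d·√(n/2) = 0.75 × √(49/2) = 0.75 × 4.950 = 3.712.
z_β = 3.712 − 1.645 = 2.067.
Power = Φ(2.067) = 0.981.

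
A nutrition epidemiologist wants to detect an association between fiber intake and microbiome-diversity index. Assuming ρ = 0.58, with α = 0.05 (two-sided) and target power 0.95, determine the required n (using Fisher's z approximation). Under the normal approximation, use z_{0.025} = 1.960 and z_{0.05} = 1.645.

n = 33

Fisher's z: C = ½·ln((1+r)/(1−r)) = ½·ln(3.7619) = 0.6625.
n = ((z_{α/2} + z_β)/C)² + 3.
(1.960 + 1.645) / 0.6625 = 3.605 / 0.6625 = 5.442.
n = 5.442² + 3 = 29.61 + 3 = 32.6.
Round up.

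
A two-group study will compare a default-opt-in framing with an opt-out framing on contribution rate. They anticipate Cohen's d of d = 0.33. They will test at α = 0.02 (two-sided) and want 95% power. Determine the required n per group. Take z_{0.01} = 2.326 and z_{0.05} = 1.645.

n = 290 per group

For two independent groups with equal n: n = 2·((z_{α/2} + z_β) / d)².
z_{α/2} + z_β = 2.326 + 1.645 = 3.971.
n = 2 × (3.971 / 0.33)² = 2 × 12.033² = 2 × 144.80 = 289.6.
Round up to the next whole participant.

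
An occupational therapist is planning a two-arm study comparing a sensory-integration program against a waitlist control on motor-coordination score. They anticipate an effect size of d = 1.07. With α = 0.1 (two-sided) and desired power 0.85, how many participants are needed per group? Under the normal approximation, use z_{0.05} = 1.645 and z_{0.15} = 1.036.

For two independent groups with equal n: n = 2·((z_{α/2} + z_β) / d)².
z_{α/2} + z_β = 1.645 + 1.036 = 2.681.
n = 2 × (2.681 / 1.07)² = 2 × 2.506² = 2 × 6.28 = 12.6.
Round up to the next whole participant.

n = 13 per group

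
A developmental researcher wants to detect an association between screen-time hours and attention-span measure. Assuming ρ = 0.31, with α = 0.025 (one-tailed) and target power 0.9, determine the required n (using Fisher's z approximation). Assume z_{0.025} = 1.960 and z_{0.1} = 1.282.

Fisher's z: C = ½·ln((1+r)/(1−r)) = ½·ln(1.8986) = 0.3205.
n = ((z_{α} + z_β)/C)² + 3.
(1.960 + 1.282) / 0.3205 = 3.242 / 0.3205 = 10.115.
n = 10.115² + 3 = 102.32 + 3 = 105.3.
Round up.

n = 106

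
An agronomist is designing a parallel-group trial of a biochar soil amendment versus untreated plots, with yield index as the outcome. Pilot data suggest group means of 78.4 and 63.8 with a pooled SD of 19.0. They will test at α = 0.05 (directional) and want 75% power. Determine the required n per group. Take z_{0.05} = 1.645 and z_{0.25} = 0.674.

Cohen's d = |M₁ − M₂| / SD_pooled = |78.4 − 63.8| / 19.0 = 14.6 / 19.0 = 0.768.
For two independent groups with equal n: n = 2·((z_{α} + z_β) / d)².
z_{α} + z_β = 1.645 + 0.674 = 2.319.
n = 2 × (2.319 / 0.768)² = 2 × 3.020² = 2 × 9.12 = 18.2.
Round up to the next whole participant.

n = 19 per group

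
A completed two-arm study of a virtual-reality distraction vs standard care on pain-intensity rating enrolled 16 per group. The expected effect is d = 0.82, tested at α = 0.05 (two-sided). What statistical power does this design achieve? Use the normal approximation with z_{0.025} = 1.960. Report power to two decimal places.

For two equal groups, power = Φ(d·√(n/2) − z_{α/2}).
d·√(n/2) = 0.82 × √(16/2) = 0.82 × 2.828 = 2.319.
z_β = 2.319 − 1.960 = 0.359.
Power = Φ(0.359) = 0.640.

power ≈ 0.64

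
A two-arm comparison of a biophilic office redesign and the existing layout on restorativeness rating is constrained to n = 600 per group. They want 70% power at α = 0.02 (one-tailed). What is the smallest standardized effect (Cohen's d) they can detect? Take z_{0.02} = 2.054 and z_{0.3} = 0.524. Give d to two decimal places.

For two independent groups of n = 600 each: d_min = (z_{α} + z_β)·√(2/n).
z-sum = 2.054 + 0.524 = 2.578.
d_min = 2.578 × √(2/600) = 2.578 × 0.0577 = 0.149.

d_min ≈ 0.15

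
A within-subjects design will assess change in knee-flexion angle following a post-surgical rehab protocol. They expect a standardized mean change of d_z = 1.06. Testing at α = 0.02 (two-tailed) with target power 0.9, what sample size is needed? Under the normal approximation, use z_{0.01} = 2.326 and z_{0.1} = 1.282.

For a paired (one-sample on differences) test: n = ((z_{α/2} + z_β) / d)².
z_{α/2} + z_β = 2.326 + 1.282 = 3.608.
n = (3.608 / 1.06)² = 3.404² = 11.59.
Round up.

n = 12 pairs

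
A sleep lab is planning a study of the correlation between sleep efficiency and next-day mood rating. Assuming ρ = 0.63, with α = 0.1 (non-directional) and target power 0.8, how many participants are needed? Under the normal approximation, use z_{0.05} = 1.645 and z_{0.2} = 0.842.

Fisher's z: C = ½·ln((1+r)/(1−r)) = ½·ln(4.4054) = 0.7414.
n = ((z_{α/2} + z_β)/C)² + 3.
(1.645 + 0.842) / 0.7414 = 2.487 / 0.7414 = 3.354.
n = 3.354² + 3 = 11.25 + 3 = 14.3.
Round up.

n = 15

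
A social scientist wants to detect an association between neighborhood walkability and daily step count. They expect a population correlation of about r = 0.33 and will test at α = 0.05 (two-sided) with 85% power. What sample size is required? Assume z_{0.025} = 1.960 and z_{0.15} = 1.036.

Fisher's z: C = ½·ln((1+r)/(1−r)) = ½·ln(1.9851) = 0.3428.
n = ((z_{α/2} + z_β)/C)² + 3.
(1.960 + 1.036) / 0.3428 = 2.996 / 0.3428 = 8.740.
n = 8.740² + 3 = 76.38 + 3 = 79.4.
Round up.

n = 80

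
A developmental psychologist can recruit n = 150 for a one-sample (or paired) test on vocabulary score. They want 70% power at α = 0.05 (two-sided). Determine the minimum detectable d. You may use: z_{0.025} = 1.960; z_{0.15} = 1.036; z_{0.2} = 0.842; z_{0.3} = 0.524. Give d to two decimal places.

For a single sample (or paired design) of n = 150: d_min = (z_{α/2} + z_β)/√n.
z-sum = 1.960 + 0.524 = 2.484.
d_min = 2.484 / √150 = 2.484 / 12.247 = 0.203.

d_min ≈ 0.20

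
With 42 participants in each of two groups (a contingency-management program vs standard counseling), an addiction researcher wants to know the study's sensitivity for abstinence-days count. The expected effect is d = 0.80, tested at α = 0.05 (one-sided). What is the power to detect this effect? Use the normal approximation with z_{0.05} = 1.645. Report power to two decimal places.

For two equal groups, power = Φ(d·√(n/2) − z_{α}).
d·√(n/2) = 0.80 × √(42/2) = 0.80 × 4.583 = 3.666.
z_β = 3.666 − 1.645 = 2.021.
Power = Φ(2.021) = 0.978.

power ≈ 0.98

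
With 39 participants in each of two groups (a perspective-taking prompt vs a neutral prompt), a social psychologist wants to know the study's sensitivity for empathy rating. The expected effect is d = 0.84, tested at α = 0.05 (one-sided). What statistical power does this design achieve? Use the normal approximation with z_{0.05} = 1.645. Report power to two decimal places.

power ≈ 0.98

For two equal groups, power = Φ(d·√(n/2) − z_{α}).
d·√(n/2) = 0.84 × √(39/2) = 0.84 × 4.416 = 3.709.
z_β = 3.709 − 1.645 = 2.064.
Power = Φ(2.064) = 0.981.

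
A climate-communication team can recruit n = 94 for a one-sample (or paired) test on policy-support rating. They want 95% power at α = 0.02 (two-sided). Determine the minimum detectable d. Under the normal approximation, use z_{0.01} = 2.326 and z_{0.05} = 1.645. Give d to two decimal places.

For a single sample (or paired design) of n = 94: d_min = (z_{α/2} + z_β)/√n.
z-sum = 2.326 + 1.645 = 3.971.
d_min = 3.971 / √94 = 3.971 / 9.695 = 0.410.

d_min ≈ 0.41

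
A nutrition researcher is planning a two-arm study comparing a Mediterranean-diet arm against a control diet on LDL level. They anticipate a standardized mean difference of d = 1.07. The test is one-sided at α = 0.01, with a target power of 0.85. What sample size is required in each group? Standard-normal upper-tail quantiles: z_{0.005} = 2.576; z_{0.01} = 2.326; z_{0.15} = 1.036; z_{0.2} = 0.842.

For two independent groups with equal n: n = 2·((z_{α} + z_β) / d)².
z_{α} + z_β = 2.326 + 1.036 = 3.362.
n = 2 × (3.362 / 1.07)² = 2 × 3.142² = 2 × 9.87 = 19.7.
Round up to the next whole participant.

n = 20 per group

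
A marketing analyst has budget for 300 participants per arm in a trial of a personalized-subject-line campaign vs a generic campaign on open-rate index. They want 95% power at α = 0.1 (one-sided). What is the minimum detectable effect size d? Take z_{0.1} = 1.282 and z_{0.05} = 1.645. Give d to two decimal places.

For two independent groups of n = 300 each: d_min = (z_{α} + z_β)·√(2/n).
z-sum = 1.282 + 1.645 = 2.927.
d_min = 2.927 × √(2/300) = 2.927 × 0.0816 = 0.239.

d_min ≈ 0.24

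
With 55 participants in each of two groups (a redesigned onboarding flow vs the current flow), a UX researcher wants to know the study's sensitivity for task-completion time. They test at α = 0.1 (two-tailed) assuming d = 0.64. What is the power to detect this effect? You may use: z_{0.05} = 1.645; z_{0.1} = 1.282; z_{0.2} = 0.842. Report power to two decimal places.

For two equal groups, power = Φ(d·√(n/2) − z_{α/2}).
d·√(n/2) = 0.64 × √(55/2) = 0.64 × 5.244 = 3.356.
z_β = 3.356 − 1.645 = 1.711.
Power = Φ(1.711) = 0.956.

power ≈ 0.96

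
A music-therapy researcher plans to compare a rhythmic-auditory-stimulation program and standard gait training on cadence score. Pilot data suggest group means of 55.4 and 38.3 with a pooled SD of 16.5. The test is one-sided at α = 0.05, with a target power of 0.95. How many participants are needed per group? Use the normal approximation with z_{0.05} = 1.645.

n = 21 per group

Cohen's d = |M₁ − M₂| / SD_pooled = |55.4 − 38.3| / 16.5 = 17.1 / 16.5 = 1.036.
For two independent groups with equal n: n = 2·((z_{α} + z_β) / d)².
z_{α} + z_β = 1.645 + 1.645 = 3.290.
n = 2 × (3.290 / 1.036)² = 2 × 3.176² = 2 × 10.08 = 20.2.
Round up to the next whole participant.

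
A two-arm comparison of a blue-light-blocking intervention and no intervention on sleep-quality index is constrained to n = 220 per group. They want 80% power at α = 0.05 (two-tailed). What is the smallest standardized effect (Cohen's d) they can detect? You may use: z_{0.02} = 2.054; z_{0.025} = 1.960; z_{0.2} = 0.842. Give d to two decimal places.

d_min ≈ 0.27

For two independent groups of n = 220 each: d_min = (z_{α/2} + z_β)·√(2/n).
z-sum = 1.960 + 0.842 = 2.802.
d_min = 2.802 × √(2/220) = 2.802 × 0.0953 = 0.267.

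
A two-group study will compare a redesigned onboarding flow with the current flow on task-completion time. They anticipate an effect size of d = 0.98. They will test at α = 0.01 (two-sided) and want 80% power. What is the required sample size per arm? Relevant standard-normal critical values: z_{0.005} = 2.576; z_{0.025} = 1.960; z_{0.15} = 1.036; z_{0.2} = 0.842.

n = 25 per group

For two independent groups with equal n: n = 2·((z_{α/2} + z_β) / d)².
z_{α/2} + z_β = 2.576 + 0.842 = 3.418.
n = 2 × (3.418 / 0.98)² = 2 × 3.488² = 2 × 12.16 = 24.3.
Round up to the next whole participant.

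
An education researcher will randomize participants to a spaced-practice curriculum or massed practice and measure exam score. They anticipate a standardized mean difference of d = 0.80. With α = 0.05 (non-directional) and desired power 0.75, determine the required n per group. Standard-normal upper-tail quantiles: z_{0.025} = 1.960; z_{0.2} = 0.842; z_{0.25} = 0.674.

For two independent groups with equal n: n = 2·((z_{α/2} + z_β) / d)².
z_{α/2} + z_β = 1.960 + 0.674 = 2.634.
n = 2 × (2.634 / 0.80)² = 2 × 3.292² = 2 × 10.84 = 21.7.
Round up to the next whole participant.

n = 22 per group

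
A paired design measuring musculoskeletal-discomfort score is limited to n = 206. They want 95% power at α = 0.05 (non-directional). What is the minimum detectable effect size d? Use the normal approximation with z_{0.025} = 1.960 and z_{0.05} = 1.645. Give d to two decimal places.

For a single sample (or paired design) of n = 206: d_min = (z_{α/2} + z_β)/√n.
z-sum = 1.960 + 1.645 = 3.605.
d_min = 3.605 / √206 = 3.605 / 14.353 = 0.251.

d_min ≈ 0.25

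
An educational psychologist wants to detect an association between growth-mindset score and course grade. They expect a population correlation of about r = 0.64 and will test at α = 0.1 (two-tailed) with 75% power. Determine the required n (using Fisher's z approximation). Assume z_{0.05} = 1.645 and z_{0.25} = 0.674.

Fisher's z: C = ½·ln((1+r)/(1−r)) = ½·ln(4.5556) = 0.7582.
n = ((z_{α/2} + z_β)/C)² + 3.
(1.645 + 0.674) / 0.7582 = 2.319 / 0.7582 = 3.059.
n = 3.059² + 3 = 9.35 + 3 = 12.4.
Round up.

n = 13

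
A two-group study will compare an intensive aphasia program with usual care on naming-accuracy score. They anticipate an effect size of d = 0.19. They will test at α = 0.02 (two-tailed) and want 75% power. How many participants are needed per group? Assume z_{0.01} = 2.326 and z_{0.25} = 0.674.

n = 499 per group

For two independent groups with equal n: n = 2·((z_{α/2} + z_β) / d)².
z_{α/2} + z_β = 2.326 + 0.674 = 3.000.
n = 2 × (3.000 / 0.19)² = 2 × 15.789² = 2 × 249.31 = 498.6.
Round up to the next whole participant.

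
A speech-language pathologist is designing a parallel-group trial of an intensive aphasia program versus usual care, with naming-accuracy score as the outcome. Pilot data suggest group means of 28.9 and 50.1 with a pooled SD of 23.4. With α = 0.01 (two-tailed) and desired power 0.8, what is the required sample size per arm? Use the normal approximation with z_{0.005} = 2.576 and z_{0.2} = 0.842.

Cohen's d = |M₁ − M₂| / SD_pooled = |28.9 − 50.1| / 23.4 = 21.2 / 23.4 = 0.906.
For two independent groups with equal n: n = 2·((z_{α/2} + z_β) / d)².
z_{α/2} + z_β = 2.576 + 0.842 = 3.418.
n = 2 × (3.418 / 0.906)² = 2 × 3.773² = 2 × 14.23 = 28.5.
Round up to the next whole participant.

n = 29 per group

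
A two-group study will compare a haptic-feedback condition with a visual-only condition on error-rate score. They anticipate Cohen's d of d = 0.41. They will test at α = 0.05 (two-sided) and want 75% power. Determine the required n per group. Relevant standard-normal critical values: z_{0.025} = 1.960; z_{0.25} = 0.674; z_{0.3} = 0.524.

For two independent groups with equal n: n = 2·((z_{α/2} + z_β) / d)².
z_{α/2} + z_β = 1.960 + 0.674 = 2.634.
n = 2 × (2.634 / 0.41)² = 2 × 6.424² = 2 × 41.27 = 82.5.
Round up to the next whole participant.

n = 83 per group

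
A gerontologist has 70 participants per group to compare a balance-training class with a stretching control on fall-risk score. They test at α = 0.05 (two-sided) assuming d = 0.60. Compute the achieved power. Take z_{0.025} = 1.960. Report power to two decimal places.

For two equal groups, power = Φ(d·√(n/2) − z_{α/2}).
d·√(n/2) = 0.60 × √(70/2) = 0.60 × 5.916 = 3.550.
z_β = 3.550 − 1.960 = 1.590.
Power = Φ(1.590) = 0.944.

power ≈ 0.94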